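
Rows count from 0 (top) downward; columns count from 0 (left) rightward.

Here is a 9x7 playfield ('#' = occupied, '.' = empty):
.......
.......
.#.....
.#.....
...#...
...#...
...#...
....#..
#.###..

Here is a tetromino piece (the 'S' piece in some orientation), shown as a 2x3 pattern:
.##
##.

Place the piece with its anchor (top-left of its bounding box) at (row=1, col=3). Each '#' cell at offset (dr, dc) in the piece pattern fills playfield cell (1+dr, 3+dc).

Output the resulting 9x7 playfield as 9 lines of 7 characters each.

Answer: .......
....##.
.#.##..
.#.....
...#...
...#...
...#...
....#..
#.###..

Derivation:
Fill (1+0,3+1) = (1,4)
Fill (1+0,3+2) = (1,5)
Fill (1+1,3+0) = (2,3)
Fill (1+1,3+1) = (2,4)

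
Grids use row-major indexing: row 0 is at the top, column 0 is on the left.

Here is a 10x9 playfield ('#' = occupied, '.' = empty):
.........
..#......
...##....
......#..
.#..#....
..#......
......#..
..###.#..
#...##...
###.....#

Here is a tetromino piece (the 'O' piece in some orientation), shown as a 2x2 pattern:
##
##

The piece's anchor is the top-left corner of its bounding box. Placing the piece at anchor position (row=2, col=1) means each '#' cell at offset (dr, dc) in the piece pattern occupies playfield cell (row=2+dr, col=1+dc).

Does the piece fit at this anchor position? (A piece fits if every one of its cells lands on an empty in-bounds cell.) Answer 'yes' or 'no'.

Check each piece cell at anchor (2, 1):
  offset (0,0) -> (2,1): empty -> OK
  offset (0,1) -> (2,2): empty -> OK
  offset (1,0) -> (3,1): empty -> OK
  offset (1,1) -> (3,2): empty -> OK
All cells valid: yes

Answer: yes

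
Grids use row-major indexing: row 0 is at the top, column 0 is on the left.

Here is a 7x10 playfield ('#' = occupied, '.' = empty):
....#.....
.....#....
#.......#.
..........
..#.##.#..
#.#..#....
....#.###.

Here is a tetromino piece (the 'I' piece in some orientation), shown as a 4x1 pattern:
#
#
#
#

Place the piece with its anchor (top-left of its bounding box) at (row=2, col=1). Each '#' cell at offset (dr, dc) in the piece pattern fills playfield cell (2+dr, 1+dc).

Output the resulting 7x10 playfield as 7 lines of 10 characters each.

Fill (2+0,1+0) = (2,1)
Fill (2+1,1+0) = (3,1)
Fill (2+2,1+0) = (4,1)
Fill (2+3,1+0) = (5,1)

Answer: ....#.....
.....#....
##......#.
.#........
.##.##.#..
###..#....
....#.###.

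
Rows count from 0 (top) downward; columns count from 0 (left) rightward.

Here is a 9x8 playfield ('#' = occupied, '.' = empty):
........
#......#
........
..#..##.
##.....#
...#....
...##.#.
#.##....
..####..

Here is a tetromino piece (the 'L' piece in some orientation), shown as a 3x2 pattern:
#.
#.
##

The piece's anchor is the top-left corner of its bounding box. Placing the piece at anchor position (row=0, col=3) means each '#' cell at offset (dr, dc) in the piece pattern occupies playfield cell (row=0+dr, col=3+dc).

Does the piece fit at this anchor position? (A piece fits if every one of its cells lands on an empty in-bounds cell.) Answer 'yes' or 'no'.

Answer: yes

Derivation:
Check each piece cell at anchor (0, 3):
  offset (0,0) -> (0,3): empty -> OK
  offset (1,0) -> (1,3): empty -> OK
  offset (2,0) -> (2,3): empty -> OK
  offset (2,1) -> (2,4): empty -> OK
All cells valid: yes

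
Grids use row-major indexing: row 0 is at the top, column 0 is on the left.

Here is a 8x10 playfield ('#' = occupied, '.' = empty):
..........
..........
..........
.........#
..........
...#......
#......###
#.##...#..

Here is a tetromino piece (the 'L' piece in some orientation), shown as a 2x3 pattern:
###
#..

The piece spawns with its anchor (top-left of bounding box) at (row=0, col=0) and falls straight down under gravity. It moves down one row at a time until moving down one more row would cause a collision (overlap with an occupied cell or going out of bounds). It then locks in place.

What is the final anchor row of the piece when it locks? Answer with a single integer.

Spawn at (row=0, col=0). Try each row:
  row 0: fits
  row 1: fits
  row 2: fits
  row 3: fits
  row 4: fits
  row 5: blocked -> lock at row 4

Answer: 4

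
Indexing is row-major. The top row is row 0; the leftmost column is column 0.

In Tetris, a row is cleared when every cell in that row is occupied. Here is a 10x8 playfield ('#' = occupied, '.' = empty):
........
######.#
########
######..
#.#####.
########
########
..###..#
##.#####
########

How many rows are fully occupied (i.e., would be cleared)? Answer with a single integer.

Answer: 4

Derivation:
Check each row:
  row 0: 8 empty cells -> not full
  row 1: 1 empty cell -> not full
  row 2: 0 empty cells -> FULL (clear)
  row 3: 2 empty cells -> not full
  row 4: 2 empty cells -> not full
  row 5: 0 empty cells -> FULL (clear)
  row 6: 0 empty cells -> FULL (clear)
  row 7: 4 empty cells -> not full
  row 8: 1 empty cell -> not full
  row 9: 0 empty cells -> FULL (clear)
Total rows cleared: 4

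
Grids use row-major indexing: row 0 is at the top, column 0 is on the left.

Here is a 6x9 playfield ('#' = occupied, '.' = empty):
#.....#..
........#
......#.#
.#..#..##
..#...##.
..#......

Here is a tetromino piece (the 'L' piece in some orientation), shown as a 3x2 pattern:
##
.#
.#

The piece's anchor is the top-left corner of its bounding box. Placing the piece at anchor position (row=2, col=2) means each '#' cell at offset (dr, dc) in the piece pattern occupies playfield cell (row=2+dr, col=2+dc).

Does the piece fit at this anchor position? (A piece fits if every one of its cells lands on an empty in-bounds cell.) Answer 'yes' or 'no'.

Answer: yes

Derivation:
Check each piece cell at anchor (2, 2):
  offset (0,0) -> (2,2): empty -> OK
  offset (0,1) -> (2,3): empty -> OK
  offset (1,1) -> (3,3): empty -> OK
  offset (2,1) -> (4,3): empty -> OK
All cells valid: yes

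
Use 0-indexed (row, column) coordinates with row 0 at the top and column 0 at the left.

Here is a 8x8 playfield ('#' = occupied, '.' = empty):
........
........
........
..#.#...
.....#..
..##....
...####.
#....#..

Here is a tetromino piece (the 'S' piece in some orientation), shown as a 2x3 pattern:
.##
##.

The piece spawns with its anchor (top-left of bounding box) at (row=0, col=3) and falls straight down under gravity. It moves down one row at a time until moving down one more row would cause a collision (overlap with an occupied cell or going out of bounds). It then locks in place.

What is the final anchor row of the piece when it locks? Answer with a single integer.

Spawn at (row=0, col=3). Try each row:
  row 0: fits
  row 1: fits
  row 2: blocked -> lock at row 1

Answer: 1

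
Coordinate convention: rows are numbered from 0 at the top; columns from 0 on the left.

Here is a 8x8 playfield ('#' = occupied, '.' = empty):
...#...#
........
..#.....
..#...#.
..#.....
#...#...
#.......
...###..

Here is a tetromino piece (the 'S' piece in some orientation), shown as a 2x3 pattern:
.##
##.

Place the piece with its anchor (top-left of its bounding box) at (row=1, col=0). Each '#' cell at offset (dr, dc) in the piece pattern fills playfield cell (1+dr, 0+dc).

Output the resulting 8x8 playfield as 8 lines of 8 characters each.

Answer: ...#...#
.##.....
###.....
..#...#.
..#.....
#...#...
#.......
...###..

Derivation:
Fill (1+0,0+1) = (1,1)
Fill (1+0,0+2) = (1,2)
Fill (1+1,0+0) = (2,0)
Fill (1+1,0+1) = (2,1)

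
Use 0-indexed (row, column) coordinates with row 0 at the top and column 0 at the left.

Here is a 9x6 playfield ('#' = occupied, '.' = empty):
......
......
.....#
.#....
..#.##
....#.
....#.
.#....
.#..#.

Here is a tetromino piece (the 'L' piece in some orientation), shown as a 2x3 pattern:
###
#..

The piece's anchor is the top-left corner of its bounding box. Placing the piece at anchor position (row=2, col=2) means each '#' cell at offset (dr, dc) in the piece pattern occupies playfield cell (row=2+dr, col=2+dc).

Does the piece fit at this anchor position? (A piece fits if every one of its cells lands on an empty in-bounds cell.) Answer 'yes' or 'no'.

Answer: yes

Derivation:
Check each piece cell at anchor (2, 2):
  offset (0,0) -> (2,2): empty -> OK
  offset (0,1) -> (2,3): empty -> OK
  offset (0,2) -> (2,4): empty -> OK
  offset (1,0) -> (3,2): empty -> OK
All cells valid: yes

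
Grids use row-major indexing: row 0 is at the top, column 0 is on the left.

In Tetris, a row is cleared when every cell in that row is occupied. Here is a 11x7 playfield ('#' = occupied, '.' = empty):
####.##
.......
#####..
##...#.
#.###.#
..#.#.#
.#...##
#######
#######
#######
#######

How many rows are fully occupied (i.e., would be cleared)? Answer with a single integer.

Answer: 4

Derivation:
Check each row:
  row 0: 1 empty cell -> not full
  row 1: 7 empty cells -> not full
  row 2: 2 empty cells -> not full
  row 3: 4 empty cells -> not full
  row 4: 2 empty cells -> not full
  row 5: 4 empty cells -> not full
  row 6: 4 empty cells -> not full
  row 7: 0 empty cells -> FULL (clear)
  row 8: 0 empty cells -> FULL (clear)
  row 9: 0 empty cells -> FULL (clear)
  row 10: 0 empty cells -> FULL (clear)
Total rows cleared: 4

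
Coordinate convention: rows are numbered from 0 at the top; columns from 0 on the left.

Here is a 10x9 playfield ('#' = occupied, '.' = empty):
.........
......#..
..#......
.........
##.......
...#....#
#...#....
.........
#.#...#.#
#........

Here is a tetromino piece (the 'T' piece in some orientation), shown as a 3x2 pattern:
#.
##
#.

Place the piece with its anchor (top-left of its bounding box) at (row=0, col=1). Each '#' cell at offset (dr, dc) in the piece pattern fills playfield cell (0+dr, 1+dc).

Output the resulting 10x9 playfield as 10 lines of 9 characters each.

Answer: .#.......
.##...#..
.##......
.........
##.......
...#....#
#...#....
.........
#.#...#.#
#........

Derivation:
Fill (0+0,1+0) = (0,1)
Fill (0+1,1+0) = (1,1)
Fill (0+1,1+1) = (1,2)
Fill (0+2,1+0) = (2,1)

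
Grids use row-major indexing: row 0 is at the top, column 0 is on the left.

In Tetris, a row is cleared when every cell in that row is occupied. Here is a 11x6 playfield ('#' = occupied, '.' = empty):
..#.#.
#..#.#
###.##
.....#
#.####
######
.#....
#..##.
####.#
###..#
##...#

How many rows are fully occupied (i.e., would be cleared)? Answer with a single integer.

Check each row:
  row 0: 4 empty cells -> not full
  row 1: 3 empty cells -> not full
  row 2: 1 empty cell -> not full
  row 3: 5 empty cells -> not full
  row 4: 1 empty cell -> not full
  row 5: 0 empty cells -> FULL (clear)
  row 6: 5 empty cells -> not full
  row 7: 3 empty cells -> not full
  row 8: 1 empty cell -> not full
  row 9: 2 empty cells -> not full
  row 10: 3 empty cells -> not full
Total rows cleared: 1

Answer: 1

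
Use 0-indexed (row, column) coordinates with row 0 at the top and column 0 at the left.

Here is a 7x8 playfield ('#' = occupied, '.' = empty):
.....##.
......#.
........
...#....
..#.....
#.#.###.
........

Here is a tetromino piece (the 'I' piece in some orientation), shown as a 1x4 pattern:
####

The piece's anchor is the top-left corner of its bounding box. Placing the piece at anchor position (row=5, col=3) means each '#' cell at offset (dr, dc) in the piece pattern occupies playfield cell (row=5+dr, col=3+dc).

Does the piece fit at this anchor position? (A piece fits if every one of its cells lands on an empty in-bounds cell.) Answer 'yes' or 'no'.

Check each piece cell at anchor (5, 3):
  offset (0,0) -> (5,3): empty -> OK
  offset (0,1) -> (5,4): occupied ('#') -> FAIL
  offset (0,2) -> (5,5): occupied ('#') -> FAIL
  offset (0,3) -> (5,6): occupied ('#') -> FAIL
All cells valid: no

Answer: no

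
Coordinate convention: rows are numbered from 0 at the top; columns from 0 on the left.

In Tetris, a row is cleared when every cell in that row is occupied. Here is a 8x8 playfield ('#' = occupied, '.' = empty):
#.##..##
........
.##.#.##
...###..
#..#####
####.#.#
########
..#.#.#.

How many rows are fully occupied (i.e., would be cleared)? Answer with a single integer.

Answer: 1

Derivation:
Check each row:
  row 0: 3 empty cells -> not full
  row 1: 8 empty cells -> not full
  row 2: 3 empty cells -> not full
  row 3: 5 empty cells -> not full
  row 4: 2 empty cells -> not full
  row 5: 2 empty cells -> not full
  row 6: 0 empty cells -> FULL (clear)
  row 7: 5 empty cells -> not full
Total rows cleared: 1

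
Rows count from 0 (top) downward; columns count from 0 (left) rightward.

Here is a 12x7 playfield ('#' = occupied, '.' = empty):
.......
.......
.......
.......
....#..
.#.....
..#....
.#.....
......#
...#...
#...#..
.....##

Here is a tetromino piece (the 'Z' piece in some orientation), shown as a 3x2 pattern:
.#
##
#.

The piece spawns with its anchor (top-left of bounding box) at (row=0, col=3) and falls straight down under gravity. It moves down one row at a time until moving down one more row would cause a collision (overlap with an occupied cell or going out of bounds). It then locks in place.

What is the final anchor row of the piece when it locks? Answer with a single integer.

Spawn at (row=0, col=3). Try each row:
  row 0: fits
  row 1: fits
  row 2: fits
  row 3: blocked -> lock at row 2

Answer: 2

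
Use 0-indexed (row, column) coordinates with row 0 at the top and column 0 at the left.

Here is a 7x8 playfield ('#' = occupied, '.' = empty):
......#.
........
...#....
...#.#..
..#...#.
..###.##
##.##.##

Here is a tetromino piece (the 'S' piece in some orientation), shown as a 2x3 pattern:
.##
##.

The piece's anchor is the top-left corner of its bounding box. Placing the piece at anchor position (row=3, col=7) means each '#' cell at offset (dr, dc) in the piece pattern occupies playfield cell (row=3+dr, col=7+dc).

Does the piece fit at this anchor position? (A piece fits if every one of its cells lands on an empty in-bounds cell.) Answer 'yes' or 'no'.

Check each piece cell at anchor (3, 7):
  offset (0,1) -> (3,8): out of bounds -> FAIL
  offset (0,2) -> (3,9): out of bounds -> FAIL
  offset (1,0) -> (4,7): empty -> OK
  offset (1,1) -> (4,8): out of bounds -> FAIL
All cells valid: no

Answer: no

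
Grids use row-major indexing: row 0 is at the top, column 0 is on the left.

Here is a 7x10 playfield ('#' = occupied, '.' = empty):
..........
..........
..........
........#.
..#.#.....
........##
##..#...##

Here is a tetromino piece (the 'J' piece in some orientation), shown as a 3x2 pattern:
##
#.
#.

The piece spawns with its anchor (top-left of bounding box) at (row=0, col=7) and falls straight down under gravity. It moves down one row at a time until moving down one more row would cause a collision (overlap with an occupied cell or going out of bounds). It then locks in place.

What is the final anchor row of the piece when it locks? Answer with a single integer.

Spawn at (row=0, col=7). Try each row:
  row 0: fits
  row 1: fits
  row 2: fits
  row 3: blocked -> lock at row 2

Answer: 2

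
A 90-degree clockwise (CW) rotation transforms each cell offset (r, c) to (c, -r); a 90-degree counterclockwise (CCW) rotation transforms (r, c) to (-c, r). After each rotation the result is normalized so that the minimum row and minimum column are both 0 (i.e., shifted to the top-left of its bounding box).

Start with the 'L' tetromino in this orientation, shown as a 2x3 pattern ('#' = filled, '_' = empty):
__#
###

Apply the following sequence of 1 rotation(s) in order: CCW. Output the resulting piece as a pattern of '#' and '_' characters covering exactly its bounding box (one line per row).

Start:
__#
###
After rotation 1 (CCW):
##
_#
_#

Answer: ##
_#
_#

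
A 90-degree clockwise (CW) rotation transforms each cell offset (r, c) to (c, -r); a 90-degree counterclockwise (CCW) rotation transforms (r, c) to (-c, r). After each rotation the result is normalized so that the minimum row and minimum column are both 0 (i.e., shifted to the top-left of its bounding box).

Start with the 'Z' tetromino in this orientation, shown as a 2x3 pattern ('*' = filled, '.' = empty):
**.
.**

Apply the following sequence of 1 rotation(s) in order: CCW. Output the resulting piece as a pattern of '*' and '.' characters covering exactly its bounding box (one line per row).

Answer: .*
**
*.

Derivation:
Start:
**.
.**
After rotation 1 (CCW):
.*
**
*.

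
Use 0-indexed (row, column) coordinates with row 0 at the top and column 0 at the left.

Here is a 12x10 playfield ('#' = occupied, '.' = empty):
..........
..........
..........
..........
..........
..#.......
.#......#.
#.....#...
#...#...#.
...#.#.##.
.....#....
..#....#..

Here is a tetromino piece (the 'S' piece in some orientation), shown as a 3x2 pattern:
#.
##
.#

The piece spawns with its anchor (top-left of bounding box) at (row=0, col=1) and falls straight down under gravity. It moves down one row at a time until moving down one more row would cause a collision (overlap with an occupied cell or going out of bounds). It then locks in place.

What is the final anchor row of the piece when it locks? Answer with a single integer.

Spawn at (row=0, col=1). Try each row:
  row 0: fits
  row 1: fits
  row 2: fits
  row 3: blocked -> lock at row 2

Answer: 2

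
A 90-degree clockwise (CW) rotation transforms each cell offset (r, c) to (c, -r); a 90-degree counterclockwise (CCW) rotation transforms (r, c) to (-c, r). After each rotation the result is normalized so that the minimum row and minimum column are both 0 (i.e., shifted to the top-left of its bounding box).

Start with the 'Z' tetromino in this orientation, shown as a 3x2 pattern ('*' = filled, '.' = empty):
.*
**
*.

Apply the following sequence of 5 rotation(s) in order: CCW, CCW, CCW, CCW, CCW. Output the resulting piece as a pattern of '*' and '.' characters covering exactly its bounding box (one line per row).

Start:
.*
**
*.
After rotation 1 (CCW):
**.
.**
After rotation 2 (CCW):
.*
**
*.
After rotation 3 (CCW):
**.
.**
After rotation 4 (CCW):
.*
**
*.
After rotation 5 (CCW):
**.
.**

Answer: **.
.**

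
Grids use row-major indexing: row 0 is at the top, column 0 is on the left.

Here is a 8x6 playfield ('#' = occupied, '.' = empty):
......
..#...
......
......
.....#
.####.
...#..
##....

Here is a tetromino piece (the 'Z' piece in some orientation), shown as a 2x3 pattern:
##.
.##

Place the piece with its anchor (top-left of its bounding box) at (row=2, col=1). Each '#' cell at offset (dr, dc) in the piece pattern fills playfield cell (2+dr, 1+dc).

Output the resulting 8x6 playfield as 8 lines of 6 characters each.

Answer: ......
..#...
.##...
..##..
.....#
.####.
...#..
##....

Derivation:
Fill (2+0,1+0) = (2,1)
Fill (2+0,1+1) = (2,2)
Fill (2+1,1+1) = (3,2)
Fill (2+1,1+2) = (3,3)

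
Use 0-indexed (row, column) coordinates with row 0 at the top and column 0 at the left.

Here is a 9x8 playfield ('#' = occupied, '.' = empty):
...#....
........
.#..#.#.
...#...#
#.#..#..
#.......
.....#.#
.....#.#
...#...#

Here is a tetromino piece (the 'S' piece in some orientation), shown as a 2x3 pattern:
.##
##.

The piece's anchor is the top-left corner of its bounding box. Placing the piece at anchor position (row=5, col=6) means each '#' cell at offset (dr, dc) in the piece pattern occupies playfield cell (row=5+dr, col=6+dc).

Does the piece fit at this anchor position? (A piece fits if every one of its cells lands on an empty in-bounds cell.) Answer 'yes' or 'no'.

Answer: no

Derivation:
Check each piece cell at anchor (5, 6):
  offset (0,1) -> (5,7): empty -> OK
  offset (0,2) -> (5,8): out of bounds -> FAIL
  offset (1,0) -> (6,6): empty -> OK
  offset (1,1) -> (6,7): occupied ('#') -> FAIL
All cells valid: no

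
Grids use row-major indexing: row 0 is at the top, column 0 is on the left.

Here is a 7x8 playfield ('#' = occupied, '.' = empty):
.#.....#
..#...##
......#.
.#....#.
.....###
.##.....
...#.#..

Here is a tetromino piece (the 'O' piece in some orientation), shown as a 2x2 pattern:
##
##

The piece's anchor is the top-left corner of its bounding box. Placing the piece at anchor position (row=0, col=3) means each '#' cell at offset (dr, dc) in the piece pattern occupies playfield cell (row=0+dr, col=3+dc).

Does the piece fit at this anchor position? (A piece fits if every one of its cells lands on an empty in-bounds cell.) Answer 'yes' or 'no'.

Check each piece cell at anchor (0, 3):
  offset (0,0) -> (0,3): empty -> OK
  offset (0,1) -> (0,4): empty -> OK
  offset (1,0) -> (1,3): empty -> OK
  offset (1,1) -> (1,4): empty -> OK
All cells valid: yes

Answer: yes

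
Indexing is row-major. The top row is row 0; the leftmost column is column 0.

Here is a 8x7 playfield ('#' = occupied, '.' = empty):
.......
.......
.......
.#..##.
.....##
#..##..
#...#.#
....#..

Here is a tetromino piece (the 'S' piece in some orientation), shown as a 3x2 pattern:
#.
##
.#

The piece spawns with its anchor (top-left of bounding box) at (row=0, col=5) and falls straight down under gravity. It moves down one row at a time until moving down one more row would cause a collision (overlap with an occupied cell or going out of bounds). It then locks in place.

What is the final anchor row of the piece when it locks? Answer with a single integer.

Spawn at (row=0, col=5). Try each row:
  row 0: fits
  row 1: fits
  row 2: blocked -> lock at row 1

Answer: 1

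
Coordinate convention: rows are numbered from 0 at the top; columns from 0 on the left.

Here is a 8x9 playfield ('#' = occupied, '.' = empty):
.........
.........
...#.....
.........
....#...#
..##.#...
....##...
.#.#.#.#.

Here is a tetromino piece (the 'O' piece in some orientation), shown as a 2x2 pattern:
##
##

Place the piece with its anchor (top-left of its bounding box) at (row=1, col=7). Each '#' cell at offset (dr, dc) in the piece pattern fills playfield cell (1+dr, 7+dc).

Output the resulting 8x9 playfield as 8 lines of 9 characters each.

Fill (1+0,7+0) = (1,7)
Fill (1+0,7+1) = (1,8)
Fill (1+1,7+0) = (2,7)
Fill (1+1,7+1) = (2,8)

Answer: .........
.......##
...#...##
.........
....#...#
..##.#...
....##...
.#.#.#.#.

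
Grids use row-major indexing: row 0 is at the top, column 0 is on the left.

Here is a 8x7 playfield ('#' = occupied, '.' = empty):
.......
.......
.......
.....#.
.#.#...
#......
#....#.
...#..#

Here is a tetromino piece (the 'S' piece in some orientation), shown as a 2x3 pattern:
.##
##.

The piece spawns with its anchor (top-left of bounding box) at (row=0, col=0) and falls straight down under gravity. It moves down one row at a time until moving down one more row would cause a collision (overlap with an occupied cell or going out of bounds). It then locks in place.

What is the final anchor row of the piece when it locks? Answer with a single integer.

Spawn at (row=0, col=0). Try each row:
  row 0: fits
  row 1: fits
  row 2: fits
  row 3: blocked -> lock at row 2

Answer: 2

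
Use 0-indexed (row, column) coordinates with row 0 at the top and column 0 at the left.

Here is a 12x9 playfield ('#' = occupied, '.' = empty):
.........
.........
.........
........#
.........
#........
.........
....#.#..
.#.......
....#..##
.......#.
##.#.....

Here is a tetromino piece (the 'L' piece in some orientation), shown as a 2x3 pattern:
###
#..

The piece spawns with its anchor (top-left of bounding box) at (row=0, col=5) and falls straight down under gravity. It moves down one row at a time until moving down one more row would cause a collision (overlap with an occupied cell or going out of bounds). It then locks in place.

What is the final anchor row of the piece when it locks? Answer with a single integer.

Answer: 6

Derivation:
Spawn at (row=0, col=5). Try each row:
  row 0: fits
  row 1: fits
  row 2: fits
  row 3: fits
  row 4: fits
  row 5: fits
  row 6: fits
  row 7: blocked -> lock at row 6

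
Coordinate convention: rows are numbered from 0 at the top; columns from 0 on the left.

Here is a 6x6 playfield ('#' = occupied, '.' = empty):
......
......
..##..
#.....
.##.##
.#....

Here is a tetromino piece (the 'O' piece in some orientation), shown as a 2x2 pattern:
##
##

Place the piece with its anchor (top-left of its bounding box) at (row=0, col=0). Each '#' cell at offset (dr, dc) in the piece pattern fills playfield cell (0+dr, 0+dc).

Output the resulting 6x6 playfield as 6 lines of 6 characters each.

Fill (0+0,0+0) = (0,0)
Fill (0+0,0+1) = (0,1)
Fill (0+1,0+0) = (1,0)
Fill (0+1,0+1) = (1,1)

Answer: ##....
##....
..##..
#.....
.##.##
.#....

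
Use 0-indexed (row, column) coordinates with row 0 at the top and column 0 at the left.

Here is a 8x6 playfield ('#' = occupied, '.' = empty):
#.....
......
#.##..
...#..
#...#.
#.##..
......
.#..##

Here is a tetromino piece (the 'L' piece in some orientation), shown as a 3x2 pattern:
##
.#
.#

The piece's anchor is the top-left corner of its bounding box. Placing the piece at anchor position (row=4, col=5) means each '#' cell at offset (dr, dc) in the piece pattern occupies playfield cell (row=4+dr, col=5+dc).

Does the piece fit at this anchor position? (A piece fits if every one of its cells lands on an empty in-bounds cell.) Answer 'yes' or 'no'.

Answer: no

Derivation:
Check each piece cell at anchor (4, 5):
  offset (0,0) -> (4,5): empty -> OK
  offset (0,1) -> (4,6): out of bounds -> FAIL
  offset (1,1) -> (5,6): out of bounds -> FAIL
  offset (2,1) -> (6,6): out of bounds -> FAIL
All cells valid: no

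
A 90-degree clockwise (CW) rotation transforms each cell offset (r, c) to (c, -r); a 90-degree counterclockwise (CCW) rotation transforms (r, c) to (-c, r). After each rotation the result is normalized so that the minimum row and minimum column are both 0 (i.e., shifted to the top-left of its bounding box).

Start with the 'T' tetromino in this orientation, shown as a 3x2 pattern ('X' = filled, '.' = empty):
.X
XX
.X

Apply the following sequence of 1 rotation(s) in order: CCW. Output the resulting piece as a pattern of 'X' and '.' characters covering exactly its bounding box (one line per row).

Answer: XXX
.X.

Derivation:
Start:
.X
XX
.X
After rotation 1 (CCW):
XXX
.X.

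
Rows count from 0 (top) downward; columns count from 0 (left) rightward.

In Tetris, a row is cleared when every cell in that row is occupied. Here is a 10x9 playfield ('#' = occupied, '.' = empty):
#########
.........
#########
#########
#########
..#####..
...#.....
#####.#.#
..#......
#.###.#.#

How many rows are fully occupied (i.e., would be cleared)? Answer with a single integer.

Answer: 4

Derivation:
Check each row:
  row 0: 0 empty cells -> FULL (clear)
  row 1: 9 empty cells -> not full
  row 2: 0 empty cells -> FULL (clear)
  row 3: 0 empty cells -> FULL (clear)
  row 4: 0 empty cells -> FULL (clear)
  row 5: 4 empty cells -> not full
  row 6: 8 empty cells -> not full
  row 7: 2 empty cells -> not full
  row 8: 8 empty cells -> not full
  row 9: 3 empty cells -> not full
Total rows cleared: 4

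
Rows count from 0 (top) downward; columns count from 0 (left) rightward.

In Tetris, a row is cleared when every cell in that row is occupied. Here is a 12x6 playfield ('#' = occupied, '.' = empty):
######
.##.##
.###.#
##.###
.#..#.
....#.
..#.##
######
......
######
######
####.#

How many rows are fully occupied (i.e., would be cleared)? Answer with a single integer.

Answer: 4

Derivation:
Check each row:
  row 0: 0 empty cells -> FULL (clear)
  row 1: 2 empty cells -> not full
  row 2: 2 empty cells -> not full
  row 3: 1 empty cell -> not full
  row 4: 4 empty cells -> not full
  row 5: 5 empty cells -> not full
  row 6: 3 empty cells -> not full
  row 7: 0 empty cells -> FULL (clear)
  row 8: 6 empty cells -> not full
  row 9: 0 empty cells -> FULL (clear)
  row 10: 0 empty cells -> FULL (clear)
  row 11: 1 empty cell -> not full
Total rows cleared: 4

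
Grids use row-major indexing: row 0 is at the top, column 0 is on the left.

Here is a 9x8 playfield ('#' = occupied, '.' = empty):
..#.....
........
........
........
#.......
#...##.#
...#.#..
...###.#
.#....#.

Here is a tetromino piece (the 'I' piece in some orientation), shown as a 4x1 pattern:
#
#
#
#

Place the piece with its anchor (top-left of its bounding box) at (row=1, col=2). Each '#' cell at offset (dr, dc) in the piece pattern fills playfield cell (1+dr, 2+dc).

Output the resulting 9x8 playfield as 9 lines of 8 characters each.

Answer: ..#.....
..#.....
..#.....
..#.....
#.#.....
#...##.#
...#.#..
...###.#
.#....#.

Derivation:
Fill (1+0,2+0) = (1,2)
Fill (1+1,2+0) = (2,2)
Fill (1+2,2+0) = (3,2)
Fill (1+3,2+0) = (4,2)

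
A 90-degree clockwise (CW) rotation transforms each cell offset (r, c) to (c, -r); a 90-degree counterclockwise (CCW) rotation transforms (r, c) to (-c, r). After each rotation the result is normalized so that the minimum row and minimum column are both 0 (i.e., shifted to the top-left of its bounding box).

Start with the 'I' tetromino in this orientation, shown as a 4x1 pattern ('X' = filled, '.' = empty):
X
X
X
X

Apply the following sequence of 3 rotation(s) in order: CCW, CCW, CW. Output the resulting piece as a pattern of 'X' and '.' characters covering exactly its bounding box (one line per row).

Start:
X
X
X
X
After rotation 1 (CCW):
XXXX
After rotation 2 (CCW):
X
X
X
X
After rotation 3 (CW):
XXXX

Answer: XXXX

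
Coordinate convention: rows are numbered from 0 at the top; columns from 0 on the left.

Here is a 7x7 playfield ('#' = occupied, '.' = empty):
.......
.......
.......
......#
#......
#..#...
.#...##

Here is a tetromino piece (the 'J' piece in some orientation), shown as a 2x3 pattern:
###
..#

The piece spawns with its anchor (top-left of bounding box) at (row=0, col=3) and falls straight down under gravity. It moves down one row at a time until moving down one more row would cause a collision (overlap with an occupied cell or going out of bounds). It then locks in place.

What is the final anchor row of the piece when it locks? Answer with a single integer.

Spawn at (row=0, col=3). Try each row:
  row 0: fits
  row 1: fits
  row 2: fits
  row 3: fits
  row 4: fits
  row 5: blocked -> lock at row 4

Answer: 4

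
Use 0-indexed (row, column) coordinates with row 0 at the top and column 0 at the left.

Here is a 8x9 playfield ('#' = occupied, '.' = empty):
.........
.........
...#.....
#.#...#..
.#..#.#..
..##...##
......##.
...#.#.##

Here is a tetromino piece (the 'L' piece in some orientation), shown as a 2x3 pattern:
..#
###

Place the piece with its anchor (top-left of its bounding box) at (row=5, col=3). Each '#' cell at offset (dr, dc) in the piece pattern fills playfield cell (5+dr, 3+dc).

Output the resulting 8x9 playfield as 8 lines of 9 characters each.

Answer: .........
.........
...#.....
#.#...#..
.#..#.#..
..##.#.##
...#####.
...#.#.##

Derivation:
Fill (5+0,3+2) = (5,5)
Fill (5+1,3+0) = (6,3)
Fill (5+1,3+1) = (6,4)
Fill (5+1,3+2) = (6,5)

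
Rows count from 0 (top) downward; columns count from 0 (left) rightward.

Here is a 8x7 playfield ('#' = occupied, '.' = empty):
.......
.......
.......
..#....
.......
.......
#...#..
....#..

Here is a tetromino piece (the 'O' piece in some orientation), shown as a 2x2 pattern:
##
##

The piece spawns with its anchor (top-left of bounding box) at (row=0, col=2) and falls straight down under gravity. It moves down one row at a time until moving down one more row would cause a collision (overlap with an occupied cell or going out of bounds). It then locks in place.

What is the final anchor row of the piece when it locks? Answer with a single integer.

Answer: 1

Derivation:
Spawn at (row=0, col=2). Try each row:
  row 0: fits
  row 1: fits
  row 2: blocked -> lock at row 1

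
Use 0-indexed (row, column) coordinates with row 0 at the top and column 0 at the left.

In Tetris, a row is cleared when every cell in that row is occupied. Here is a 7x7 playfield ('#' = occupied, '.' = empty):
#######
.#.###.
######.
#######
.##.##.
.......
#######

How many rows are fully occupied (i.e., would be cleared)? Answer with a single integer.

Check each row:
  row 0: 0 empty cells -> FULL (clear)
  row 1: 3 empty cells -> not full
  row 2: 1 empty cell -> not full
  row 3: 0 empty cells -> FULL (clear)
  row 4: 3 empty cells -> not full
  row 5: 7 empty cells -> not full
  row 6: 0 empty cells -> FULL (clear)
Total rows cleared: 3

Answer: 3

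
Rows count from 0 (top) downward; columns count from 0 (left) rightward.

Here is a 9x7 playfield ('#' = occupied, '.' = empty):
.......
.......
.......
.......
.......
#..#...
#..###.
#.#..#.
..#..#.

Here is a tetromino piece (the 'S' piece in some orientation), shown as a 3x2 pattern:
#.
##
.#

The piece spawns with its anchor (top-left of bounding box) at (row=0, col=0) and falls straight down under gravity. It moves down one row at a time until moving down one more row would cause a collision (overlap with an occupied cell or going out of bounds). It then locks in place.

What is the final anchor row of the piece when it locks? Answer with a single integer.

Spawn at (row=0, col=0). Try each row:
  row 0: fits
  row 1: fits
  row 2: fits
  row 3: fits
  row 4: blocked -> lock at row 3

Answer: 3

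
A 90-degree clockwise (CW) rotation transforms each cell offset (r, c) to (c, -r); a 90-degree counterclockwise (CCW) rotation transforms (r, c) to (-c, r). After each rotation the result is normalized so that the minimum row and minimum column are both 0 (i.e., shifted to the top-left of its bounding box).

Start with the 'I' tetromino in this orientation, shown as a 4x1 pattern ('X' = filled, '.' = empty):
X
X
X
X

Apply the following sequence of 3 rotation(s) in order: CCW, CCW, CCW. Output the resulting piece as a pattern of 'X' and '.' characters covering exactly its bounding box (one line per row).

Start:
X
X
X
X
After rotation 1 (CCW):
XXXX
After rotation 2 (CCW):
X
X
X
X
After rotation 3 (CCW):
XXXX

Answer: XXXX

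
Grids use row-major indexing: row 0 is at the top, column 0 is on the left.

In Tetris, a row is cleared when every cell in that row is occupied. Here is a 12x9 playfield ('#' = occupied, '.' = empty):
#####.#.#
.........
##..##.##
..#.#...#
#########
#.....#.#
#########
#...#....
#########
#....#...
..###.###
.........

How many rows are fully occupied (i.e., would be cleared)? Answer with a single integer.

Check each row:
  row 0: 2 empty cells -> not full
  row 1: 9 empty cells -> not full
  row 2: 3 empty cells -> not full
  row 3: 6 empty cells -> not full
  row 4: 0 empty cells -> FULL (clear)
  row 5: 6 empty cells -> not full
  row 6: 0 empty cells -> FULL (clear)
  row 7: 7 empty cells -> not full
  row 8: 0 empty cells -> FULL (clear)
  row 9: 7 empty cells -> not full
  row 10: 3 empty cells -> not full
  row 11: 9 empty cells -> not full
Total rows cleared: 3

Answer: 3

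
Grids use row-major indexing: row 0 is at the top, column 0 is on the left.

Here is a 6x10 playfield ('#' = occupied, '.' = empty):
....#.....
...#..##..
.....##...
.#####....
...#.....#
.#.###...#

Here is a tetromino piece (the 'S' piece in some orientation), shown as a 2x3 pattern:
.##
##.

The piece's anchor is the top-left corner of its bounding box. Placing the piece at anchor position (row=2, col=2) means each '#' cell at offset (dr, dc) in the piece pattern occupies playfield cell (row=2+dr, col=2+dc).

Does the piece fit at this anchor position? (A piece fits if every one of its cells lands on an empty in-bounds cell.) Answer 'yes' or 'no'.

Answer: no

Derivation:
Check each piece cell at anchor (2, 2):
  offset (0,1) -> (2,3): empty -> OK
  offset (0,2) -> (2,4): empty -> OK
  offset (1,0) -> (3,2): occupied ('#') -> FAIL
  offset (1,1) -> (3,3): occupied ('#') -> FAIL
All cells valid: no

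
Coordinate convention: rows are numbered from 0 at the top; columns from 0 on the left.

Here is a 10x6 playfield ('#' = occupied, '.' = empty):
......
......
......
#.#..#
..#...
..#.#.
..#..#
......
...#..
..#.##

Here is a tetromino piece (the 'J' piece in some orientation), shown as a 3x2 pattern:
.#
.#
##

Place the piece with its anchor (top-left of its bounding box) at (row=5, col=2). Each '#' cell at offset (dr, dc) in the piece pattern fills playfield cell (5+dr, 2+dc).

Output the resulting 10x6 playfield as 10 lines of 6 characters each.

Answer: ......
......
......
#.#..#
..#...
..###.
..##.#
..##..
...#..
..#.##

Derivation:
Fill (5+0,2+1) = (5,3)
Fill (5+1,2+1) = (6,3)
Fill (5+2,2+0) = (7,2)
Fill (5+2,2+1) = (7,3)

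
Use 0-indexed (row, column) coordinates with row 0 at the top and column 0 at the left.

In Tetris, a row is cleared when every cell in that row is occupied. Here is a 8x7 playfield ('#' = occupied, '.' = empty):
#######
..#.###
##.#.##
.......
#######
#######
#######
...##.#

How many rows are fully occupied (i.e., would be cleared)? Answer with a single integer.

Answer: 4

Derivation:
Check each row:
  row 0: 0 empty cells -> FULL (clear)
  row 1: 3 empty cells -> not full
  row 2: 2 empty cells -> not full
  row 3: 7 empty cells -> not full
  row 4: 0 empty cells -> FULL (clear)
  row 5: 0 empty cells -> FULL (clear)
  row 6: 0 empty cells -> FULL (clear)
  row 7: 4 empty cells -> not full
Total rows cleared: 4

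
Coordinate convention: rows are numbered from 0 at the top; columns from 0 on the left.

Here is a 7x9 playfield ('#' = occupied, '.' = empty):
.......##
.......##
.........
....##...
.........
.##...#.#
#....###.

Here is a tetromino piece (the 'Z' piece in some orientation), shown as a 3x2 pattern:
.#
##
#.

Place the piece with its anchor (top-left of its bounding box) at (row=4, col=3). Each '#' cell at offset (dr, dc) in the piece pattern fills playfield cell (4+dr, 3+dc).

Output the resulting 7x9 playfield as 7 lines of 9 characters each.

Fill (4+0,3+1) = (4,4)
Fill (4+1,3+0) = (5,3)
Fill (4+1,3+1) = (5,4)
Fill (4+2,3+0) = (6,3)

Answer: .......##
.......##
.........
....##...
....#....
.####.#.#
#..#.###.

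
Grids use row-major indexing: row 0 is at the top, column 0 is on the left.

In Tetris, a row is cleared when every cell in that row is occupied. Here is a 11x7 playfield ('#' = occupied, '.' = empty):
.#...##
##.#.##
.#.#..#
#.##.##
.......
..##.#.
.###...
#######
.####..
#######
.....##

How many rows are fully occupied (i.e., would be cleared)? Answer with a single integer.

Check each row:
  row 0: 4 empty cells -> not full
  row 1: 2 empty cells -> not full
  row 2: 4 empty cells -> not full
  row 3: 2 empty cells -> not full
  row 4: 7 empty cells -> not full
  row 5: 4 empty cells -> not full
  row 6: 4 empty cells -> not full
  row 7: 0 empty cells -> FULL (clear)
  row 8: 3 empty cells -> not full
  row 9: 0 empty cells -> FULL (clear)
  row 10: 5 empty cells -> not full
Total rows cleared: 2

Answer: 2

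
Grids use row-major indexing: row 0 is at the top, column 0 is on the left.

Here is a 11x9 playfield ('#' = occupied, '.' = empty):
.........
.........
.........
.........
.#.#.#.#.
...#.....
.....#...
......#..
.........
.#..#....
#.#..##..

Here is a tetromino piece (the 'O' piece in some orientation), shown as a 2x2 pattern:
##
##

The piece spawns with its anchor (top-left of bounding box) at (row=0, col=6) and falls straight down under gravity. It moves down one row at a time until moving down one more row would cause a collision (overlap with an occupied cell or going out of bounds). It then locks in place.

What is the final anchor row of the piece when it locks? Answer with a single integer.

Spawn at (row=0, col=6). Try each row:
  row 0: fits
  row 1: fits
  row 2: fits
  row 3: blocked -> lock at row 2

Answer: 2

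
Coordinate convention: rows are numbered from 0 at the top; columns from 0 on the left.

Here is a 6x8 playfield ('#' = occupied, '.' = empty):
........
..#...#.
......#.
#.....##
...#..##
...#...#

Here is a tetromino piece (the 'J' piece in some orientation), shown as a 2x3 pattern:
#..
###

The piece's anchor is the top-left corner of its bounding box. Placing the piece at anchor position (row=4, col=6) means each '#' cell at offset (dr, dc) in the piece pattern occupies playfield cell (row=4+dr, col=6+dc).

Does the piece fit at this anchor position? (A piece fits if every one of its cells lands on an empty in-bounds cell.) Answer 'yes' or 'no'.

Answer: no

Derivation:
Check each piece cell at anchor (4, 6):
  offset (0,0) -> (4,6): occupied ('#') -> FAIL
  offset (1,0) -> (5,6): empty -> OK
  offset (1,1) -> (5,7): occupied ('#') -> FAIL
  offset (1,2) -> (5,8): out of bounds -> FAIL
All cells valid: no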